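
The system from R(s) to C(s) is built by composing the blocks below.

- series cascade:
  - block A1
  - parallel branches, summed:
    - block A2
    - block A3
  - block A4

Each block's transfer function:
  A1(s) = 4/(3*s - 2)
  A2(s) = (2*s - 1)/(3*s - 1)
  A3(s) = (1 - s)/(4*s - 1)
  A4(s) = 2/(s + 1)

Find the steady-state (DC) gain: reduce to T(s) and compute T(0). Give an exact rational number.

The answer is 0.

Reasoning:
Step 1 - sum the parallel branches A2, A3, giving (5*s^2 - 2*s)/(12*s^2 - 7*s + 1)
Step 2 - series reduction of A1, (A2+A3), A4, giving (40*s^2 - 16*s)/(36*s^4 - 9*s^3 - 28*s^2 + 15*s - 2)
That last expression is T(s); at s = 0 only the constant terms survive, so T(0) = 0/(-2) = 0.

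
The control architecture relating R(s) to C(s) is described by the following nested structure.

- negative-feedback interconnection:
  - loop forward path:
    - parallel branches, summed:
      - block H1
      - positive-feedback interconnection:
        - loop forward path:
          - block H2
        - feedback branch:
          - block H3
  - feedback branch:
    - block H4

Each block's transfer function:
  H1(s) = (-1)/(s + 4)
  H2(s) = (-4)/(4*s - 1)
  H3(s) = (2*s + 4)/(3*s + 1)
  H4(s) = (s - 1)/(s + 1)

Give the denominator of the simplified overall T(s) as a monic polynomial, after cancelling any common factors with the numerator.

(1) feedback reduction of H2, H3 gives (-12*s - 4)/(12*s^2 + 9*s + 15)
(2) add H1, [H2/(1-H2*H3)] (parallel) gives (-24*s^2 - 61*s - 31)/(12*s^3 + 57*s^2 + 51*s + 60)
(3) apply the feedback formula to (H1+[H2/(1-H2*H3)]), H4 gives (-24*s^3 - 85*s^2 - 92*s - 31)/(12*s^4 + 45*s^3 + 71*s^2 + 141*s + 91)
Step 3 gives the fully reduced T(s), with no common factor left to cancel. The denominator's leading coefficient is 12, so divide each of its coefficients by 12 to get the monic form.

Final answer: s^4 + 15*s^3/4 + 71*s^2/12 + 47*s/4 + 91/12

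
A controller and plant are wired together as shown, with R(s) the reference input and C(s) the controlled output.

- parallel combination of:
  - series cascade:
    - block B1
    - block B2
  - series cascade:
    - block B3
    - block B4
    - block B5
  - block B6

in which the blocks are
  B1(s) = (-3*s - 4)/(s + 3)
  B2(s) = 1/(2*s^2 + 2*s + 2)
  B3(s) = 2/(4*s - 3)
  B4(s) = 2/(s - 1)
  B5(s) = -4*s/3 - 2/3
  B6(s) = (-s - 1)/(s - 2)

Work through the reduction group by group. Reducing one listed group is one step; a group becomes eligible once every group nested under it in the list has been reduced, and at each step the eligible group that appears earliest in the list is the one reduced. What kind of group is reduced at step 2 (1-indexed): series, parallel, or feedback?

Answer: series

Working:
1. cascade B1, B2
2. cascade B3, B4, B5
3. reduce the parallel group (B1*B2), (B3*B4*B5), B6
The group at step 2 is a series group.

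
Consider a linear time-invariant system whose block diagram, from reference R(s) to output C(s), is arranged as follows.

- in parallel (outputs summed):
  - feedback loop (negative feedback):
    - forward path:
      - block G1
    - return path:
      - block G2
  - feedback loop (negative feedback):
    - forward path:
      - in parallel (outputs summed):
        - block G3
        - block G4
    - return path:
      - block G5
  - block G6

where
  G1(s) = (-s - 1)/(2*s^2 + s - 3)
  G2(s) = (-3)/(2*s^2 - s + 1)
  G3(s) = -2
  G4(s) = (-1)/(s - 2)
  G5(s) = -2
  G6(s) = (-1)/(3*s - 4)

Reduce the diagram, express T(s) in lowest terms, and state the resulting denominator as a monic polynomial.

Step 1: apply the feedback formula to G1, G2 = (-2*s^3 - s^2 - 1)/(4*s^4 - 5*s^2 + 7*s)
Step 2: combine G3, G4 in parallel = (3 - 2*s)/(s - 2)
Step 3: apply the feedback formula to (G3+G4), G5 = (3 - 2*s)/(5*s - 8)
Step 4: parallel reduction of [G1/(1+G1*G2)], [(G3+G4)/(1+(G3+G4)*G5)], G6 = (-24*s^6 + 18*s^5 + 87*s^4 - 122*s^3 + 57*s^2 + 16*s - 32)/(60*s^6 - 176*s^5 + 53*s^4 + 325*s^3 - 468*s^2 + 224*s)
T(s) is the step-4 result (common factors already cancelled). Leading coefficient of the denominator: 60. Divide through by 60 for the monic polynomial.

Hence the answer: s^6 - 44*s^5/15 + 53*s^4/60 + 65*s^3/12 - 39*s^2/5 + 56*s/15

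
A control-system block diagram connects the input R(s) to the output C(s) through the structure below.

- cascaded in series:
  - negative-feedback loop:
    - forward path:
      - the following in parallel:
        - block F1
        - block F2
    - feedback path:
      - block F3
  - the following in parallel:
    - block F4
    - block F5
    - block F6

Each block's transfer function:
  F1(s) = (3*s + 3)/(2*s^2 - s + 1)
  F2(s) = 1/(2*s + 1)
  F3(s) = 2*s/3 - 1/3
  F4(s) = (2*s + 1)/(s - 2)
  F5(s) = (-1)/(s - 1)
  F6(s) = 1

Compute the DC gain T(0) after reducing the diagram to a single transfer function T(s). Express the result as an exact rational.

Reducing step by step:

[1] combine F1, F2 in parallel, giving (8*s^2 + 8*s + 4)/(4*s^3 + s + 1)
[2] reduce the feedback loop with forward (F1+F2) and return F3, giving (24*s^2 + 24*s + 12)/(28*s^3 + 8*s^2 + 3*s - 1)
[3] parallel reduction of F4, F5, F6, giving (3*s^2 - 5*s + 3)/(s^2 - 3*s + 2)
[4] reduce the series chain [(F1+F2)/(1+(F1+F2)*F3)], (F4+F5+F6), giving (72*s^4 - 48*s^3 - 12*s^2 + 12*s + 36)/(28*s^5 - 76*s^4 + 35*s^3 + 6*s^2 + 9*s - 2)
That last expression is T(s); at s = 0 only the constant terms survive, so T(0) = 36/(-2) = -18.

Answer: -18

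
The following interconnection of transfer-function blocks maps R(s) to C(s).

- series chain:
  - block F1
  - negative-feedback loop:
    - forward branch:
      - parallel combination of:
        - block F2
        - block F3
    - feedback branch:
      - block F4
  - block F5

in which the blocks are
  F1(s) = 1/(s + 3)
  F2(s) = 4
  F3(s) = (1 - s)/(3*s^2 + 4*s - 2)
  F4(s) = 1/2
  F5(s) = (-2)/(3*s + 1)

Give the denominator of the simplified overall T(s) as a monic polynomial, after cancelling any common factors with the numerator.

The answer is s^4 + 83*s^3/18 + 251*s^2/54 - 41*s/54 - 11/18.

Reasoning:
Step 1 - parallel reduction of F2, F3; result (12*s^2 + 15*s - 7)/(3*s^2 + 4*s - 2)
Step 2 - apply the feedback formula to (F2+F3), F4; result (24*s^2 + 30*s - 14)/(18*s^2 + 23*s - 11)
Step 3 - combine F1, [(F2+F3)/(1+(F2+F3)*F4)], F5 in series; result (-48*s^2 - 60*s + 28)/(54*s^4 + 249*s^3 + 251*s^2 - 41*s - 33)
No further cancellation is possible in the step-3 result, so that is T(s). Its denominator becomes monic after dividing by the leading coefficient 54.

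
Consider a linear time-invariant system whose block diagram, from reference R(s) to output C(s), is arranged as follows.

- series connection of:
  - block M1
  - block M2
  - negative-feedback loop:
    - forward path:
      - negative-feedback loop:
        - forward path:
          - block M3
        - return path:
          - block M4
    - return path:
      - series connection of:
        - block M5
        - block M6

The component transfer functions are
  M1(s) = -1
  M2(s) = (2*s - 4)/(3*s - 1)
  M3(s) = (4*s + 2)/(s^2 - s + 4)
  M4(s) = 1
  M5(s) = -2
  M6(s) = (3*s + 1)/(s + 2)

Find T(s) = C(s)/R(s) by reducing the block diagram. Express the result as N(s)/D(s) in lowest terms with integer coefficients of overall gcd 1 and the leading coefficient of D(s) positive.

The answer is (-8*s^3 - 4*s^2 + 32*s + 16)/(3*s^4 - 58*s^3 - 5*s^2 + 32*s - 8).

Reasoning:
1. apply the feedback formula to M3, M4 = (4*s + 2)/(s^2 + 3*s + 6)
2. series reduction of M5, M6 = (-6*s - 2)/(s + 2)
3. feedback reduction of [M3/(1+M3*M4)], (M5*M6) = (4*s^2 + 10*s + 4)/(s^3 - 19*s^2 - 8*s + 8)
4. reduce the series chain M1, M2, [[M3/(1+M3*M4)]/(1+[M3/(1+M3*M4)]*(M5*M6))] - this is the overall T(s), already in the required normalized form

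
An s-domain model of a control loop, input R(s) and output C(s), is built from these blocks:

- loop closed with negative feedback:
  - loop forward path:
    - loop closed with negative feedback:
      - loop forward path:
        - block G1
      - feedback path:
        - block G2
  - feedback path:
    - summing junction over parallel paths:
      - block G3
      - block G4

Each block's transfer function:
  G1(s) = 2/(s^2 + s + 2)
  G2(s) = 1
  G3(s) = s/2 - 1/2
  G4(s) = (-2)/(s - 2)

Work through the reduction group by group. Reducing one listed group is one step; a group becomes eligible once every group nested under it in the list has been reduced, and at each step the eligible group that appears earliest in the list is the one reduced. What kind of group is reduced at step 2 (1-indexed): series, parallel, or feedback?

Step 1 - reduce the feedback loop with forward G1 and return G2
Step 2 - reduce the parallel group G3, G4
Step 3 - collapse the loop ([G1/(1+G1*G2)] forward, (G3+G4) return)
So the answer for step 2 is parallel.

Therefore the answer is parallel.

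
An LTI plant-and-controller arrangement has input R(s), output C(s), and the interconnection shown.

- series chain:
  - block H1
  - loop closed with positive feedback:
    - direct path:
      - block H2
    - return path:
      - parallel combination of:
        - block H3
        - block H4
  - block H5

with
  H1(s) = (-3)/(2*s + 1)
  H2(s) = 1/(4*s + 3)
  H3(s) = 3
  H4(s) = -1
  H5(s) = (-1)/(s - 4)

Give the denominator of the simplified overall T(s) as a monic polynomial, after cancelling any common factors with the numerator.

Reducing step by step:

(1) combine H3, H4 in parallel = 2
(2) reduce the feedback loop with forward H2 and return (H3+H4) = 1/(4*s + 1)
(3) combine H1, [H2/(1-H2*(H3+H4))], H5 in series = 3/(8*s^3 - 26*s^2 - 23*s - 4)
Step 3 gives the fully reduced T(s), with no common factor left to cancel. The denominator's leading coefficient is 8, so divide each of its coefficients by 8 to get the monic form.

Answer: s^3 - 13*s^2/4 - 23*s/8 - 1/2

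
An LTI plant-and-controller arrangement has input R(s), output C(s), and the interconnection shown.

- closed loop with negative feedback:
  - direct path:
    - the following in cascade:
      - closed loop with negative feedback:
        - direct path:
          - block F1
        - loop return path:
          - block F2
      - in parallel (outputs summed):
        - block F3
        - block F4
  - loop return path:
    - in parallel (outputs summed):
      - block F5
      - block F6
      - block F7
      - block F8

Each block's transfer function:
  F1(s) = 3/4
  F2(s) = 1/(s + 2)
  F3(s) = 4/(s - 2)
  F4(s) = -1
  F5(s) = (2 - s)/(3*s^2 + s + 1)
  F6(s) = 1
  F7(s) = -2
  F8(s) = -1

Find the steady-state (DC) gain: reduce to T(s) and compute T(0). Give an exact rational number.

Step 1. apply the feedback formula to F1, F2 gives (3*s + 6)/(4*s + 11)
Step 2. parallel reduction of F3, F4 gives (6 - s)/(s - 2)
Step 3. series reduction of [F1/(1+F1*F2)], (F3+F4) gives (-3*s^2 + 12*s + 36)/(4*s^2 + 3*s - 22)
Step 4. combine F5, F6, F7, F8 in parallel gives (-6*s^2 - 3*s)/(3*s^2 + s + 1)
Step 5. feedback reduction of ([F1/(1+F1*F2)]*(F3+F4)), (F5+F6+F7+F8) gives (-9*s^4 + 33*s^3 + 117*s^2 + 48*s + 36)/(30*s^4 - 50*s^3 - 311*s^2 - 127*s - 22)
Step 5 gives the overall T(s). Then T(0) = 36/(-22) = -18/11.

Therefore the answer is -18/11.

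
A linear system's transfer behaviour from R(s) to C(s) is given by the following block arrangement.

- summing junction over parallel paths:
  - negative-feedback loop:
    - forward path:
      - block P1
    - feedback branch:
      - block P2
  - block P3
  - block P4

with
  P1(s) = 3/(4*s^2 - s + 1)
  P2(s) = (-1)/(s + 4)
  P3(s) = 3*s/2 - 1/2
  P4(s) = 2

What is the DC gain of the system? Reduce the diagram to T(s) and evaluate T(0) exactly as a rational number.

The answer is 27/2.

Reasoning:
Step 1: apply the feedback formula to P1, P2: (3*s + 12)/(4*s^3 + 15*s^2 - 3*s + 1)
Step 2: parallel reduction of [P1/(1+P1*P2)], P3, P4: (12*s^4 + 57*s^3 + 36*s^2 + 27)/(8*s^3 + 30*s^2 - 6*s + 2)
Evaluating the step-2 result (the overall T(s)) at s = 0 gives T(0) = 27/2.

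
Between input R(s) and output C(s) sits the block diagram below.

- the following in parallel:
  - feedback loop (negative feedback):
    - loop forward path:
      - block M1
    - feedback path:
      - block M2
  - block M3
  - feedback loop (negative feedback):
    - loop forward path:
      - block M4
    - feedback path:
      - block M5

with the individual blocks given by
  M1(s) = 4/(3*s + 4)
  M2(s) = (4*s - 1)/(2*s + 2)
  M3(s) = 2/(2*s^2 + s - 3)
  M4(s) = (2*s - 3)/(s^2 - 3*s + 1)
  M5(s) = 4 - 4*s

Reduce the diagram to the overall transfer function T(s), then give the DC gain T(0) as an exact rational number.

Step 1. collapse the loop (M1 forward, M2 return) -> (4*s + 4)/(3*s^2 + 15*s + 2)
Step 2. reduce the feedback loop with forward M4 and return M5 -> (3 - 2*s)/(7*s^2 - 17*s + 11)
Step 3. parallel reduction of [M1/(1+M1*M2)], M3, [M4/(1+M4*M5)] -> (44*s^5 - 58*s^4 + 15*s^3 - 116*s^2 + 261*s - 106)/(42*s^6 + 129*s^5 - 425*s^4 - 108*s^3 + 799*s^2 - 371*s - 66)
That last expression is T(s); at s = 0 only the constant terms survive, so T(0) = -106/(-66) = 53/33.

Therefore the answer is 53/33.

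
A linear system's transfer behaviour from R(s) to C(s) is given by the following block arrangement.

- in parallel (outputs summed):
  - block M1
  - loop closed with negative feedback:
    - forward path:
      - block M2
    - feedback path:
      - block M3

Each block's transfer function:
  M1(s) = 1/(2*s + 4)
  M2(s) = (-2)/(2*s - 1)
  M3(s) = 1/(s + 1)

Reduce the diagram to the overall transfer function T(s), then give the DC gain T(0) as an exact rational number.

1. feedback reduction of M2, M3; result (-2*s - 2)/(2*s^2 + s - 3)
2. reduce the parallel group M1, [M2/(1+M2*M3)]; result (-2*s^2 - 11*s - 11)/(4*s^3 + 10*s^2 - 2*s - 12)
DC gain: substitute s = 0 into T(s) from step 2: T(0) = -11/(-12) = 11/12.

Hence the answer: 11/12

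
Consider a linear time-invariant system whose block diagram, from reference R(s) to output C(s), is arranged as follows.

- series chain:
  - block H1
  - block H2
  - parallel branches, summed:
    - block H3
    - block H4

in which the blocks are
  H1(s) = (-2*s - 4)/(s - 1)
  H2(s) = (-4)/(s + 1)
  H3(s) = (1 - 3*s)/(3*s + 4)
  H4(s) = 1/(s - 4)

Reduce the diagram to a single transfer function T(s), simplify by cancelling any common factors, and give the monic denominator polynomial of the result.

Reducing step by step:

[1] sum the parallel branches H3, H4 gives (-3*s^2 + 16*s)/(3*s^2 - 8*s - 16)
[2] series reduction of H1, H2, (H3+H4) gives (-24*s^3 + 80*s^2 + 256*s)/(3*s^4 - 8*s^3 - 19*s^2 + 8*s + 16)
No further cancellation is possible in the step-2 result, so that is T(s). Its denominator becomes monic after dividing by the leading coefficient 3.

Answer: s^4 - 8*s^3/3 - 19*s^2/3 + 8*s/3 + 16/3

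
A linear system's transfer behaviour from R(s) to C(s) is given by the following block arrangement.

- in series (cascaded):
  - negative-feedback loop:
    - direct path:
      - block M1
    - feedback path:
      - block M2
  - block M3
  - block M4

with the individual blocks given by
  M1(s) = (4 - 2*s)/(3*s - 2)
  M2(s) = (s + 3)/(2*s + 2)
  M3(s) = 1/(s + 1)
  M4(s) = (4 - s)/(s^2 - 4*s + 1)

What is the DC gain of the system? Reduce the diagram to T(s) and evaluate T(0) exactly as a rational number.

Answer: 4

Working:
Step 1. reduce the feedback loop with forward M1 and return M2; result (-s^2 + s + 2)/(s^2 + 2)
Step 2. multiply [M1/(1+M1*M2)], M3, M4 (series); result (s^2 - 6*s + 8)/(s^4 - 4*s^3 + 3*s^2 - 8*s + 2)
The step-2 result is T(s). Setting s = 0: T(0) = 8/2 = 4.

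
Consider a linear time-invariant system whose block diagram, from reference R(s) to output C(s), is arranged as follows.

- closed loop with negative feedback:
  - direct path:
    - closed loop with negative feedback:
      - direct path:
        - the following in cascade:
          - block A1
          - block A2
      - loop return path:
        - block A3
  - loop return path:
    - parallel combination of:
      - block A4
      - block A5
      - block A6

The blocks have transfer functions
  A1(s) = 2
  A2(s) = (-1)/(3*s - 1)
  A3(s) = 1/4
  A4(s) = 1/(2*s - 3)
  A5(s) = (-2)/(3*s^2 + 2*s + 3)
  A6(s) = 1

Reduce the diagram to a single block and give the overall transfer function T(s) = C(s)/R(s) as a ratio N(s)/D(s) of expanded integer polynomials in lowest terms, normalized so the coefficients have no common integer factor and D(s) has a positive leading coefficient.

Step 1 - series reduction of A1, A2 -> (-2)/(3*s - 1)
Step 2 - apply the feedback formula to (A1*A2), A3 -> (-4)/(6*s - 3)
Step 3 - add A4, A5, A6 (parallel) -> (6*s^3 - 2*s^2 - 2*s)/(6*s^3 - 5*s^2 - 9)
Step 4 - collapse the loop ([(A1*A2)/(1+(A1*A2)*A3)] forward, (A4+A5+A6) return) - this is the overall T(s), already in the required normalized form

Therefore the answer is (-24*s^3 + 20*s^2 + 36)/(36*s^4 - 72*s^3 + 23*s^2 - 46*s + 27).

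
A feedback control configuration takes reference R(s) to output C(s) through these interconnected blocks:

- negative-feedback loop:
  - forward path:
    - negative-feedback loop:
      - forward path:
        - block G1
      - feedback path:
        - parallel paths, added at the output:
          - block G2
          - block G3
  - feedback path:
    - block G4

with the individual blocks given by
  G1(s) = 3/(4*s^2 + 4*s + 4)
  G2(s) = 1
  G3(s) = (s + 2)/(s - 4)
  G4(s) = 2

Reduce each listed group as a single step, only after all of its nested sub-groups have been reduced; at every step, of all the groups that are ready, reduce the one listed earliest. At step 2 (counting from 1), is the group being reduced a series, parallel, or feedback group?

1. parallel reduction of G2, G3
2. collapse the loop (G1 forward, (G2+G3) return)
3. collapse the loop ([G1/(1+G1*(G2+G3))] forward, G4 return)
So the answer for step 2 is feedback.

Answer: feedback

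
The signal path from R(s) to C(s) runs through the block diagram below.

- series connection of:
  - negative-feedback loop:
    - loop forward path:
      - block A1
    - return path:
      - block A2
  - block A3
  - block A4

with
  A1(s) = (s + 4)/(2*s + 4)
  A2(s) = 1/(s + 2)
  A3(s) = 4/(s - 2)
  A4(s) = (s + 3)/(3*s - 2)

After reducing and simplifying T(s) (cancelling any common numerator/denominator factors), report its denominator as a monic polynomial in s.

[1] apply the feedback formula to A1, A2 -> (s^2 + 6*s + 8)/(2*s^2 + 9*s + 12)
[2] combine [A1/(1+A1*A2)], A3, A4 in series -> (4*s^3 + 36*s^2 + 104*s + 96)/(6*s^4 + 11*s^3 - 28*s^2 - 60*s + 48)
The result of step 2 is T(s) in lowest terms. Its denominator has leading coefficient 6; dividing the denominator through by 6 makes it monic.

Therefore the answer is s^4 + 11*s^3/6 - 14*s^2/3 - 10*s + 8.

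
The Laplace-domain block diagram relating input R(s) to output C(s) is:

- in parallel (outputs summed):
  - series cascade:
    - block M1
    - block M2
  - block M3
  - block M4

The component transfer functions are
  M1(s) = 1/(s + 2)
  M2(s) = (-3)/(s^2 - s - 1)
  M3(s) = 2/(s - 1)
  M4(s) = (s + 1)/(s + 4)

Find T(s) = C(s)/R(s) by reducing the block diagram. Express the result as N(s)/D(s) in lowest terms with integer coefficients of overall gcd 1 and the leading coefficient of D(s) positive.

1. cascade M1, M2, giving (-3)/(s^3 + s^2 - 3*s - 2)
2. combine (M1*M2), M3, M4 in parallel; the result is T(s) itself (integer coefficients, no common factor, positive leading denominator coefficient)

Therefore the answer is (s^5 + 3*s^4 + 6*s^3 - 4*s^2 - 34*s - 2)/(s^5 + 4*s^4 - 4*s^3 - 15*s^2 + 6*s + 8).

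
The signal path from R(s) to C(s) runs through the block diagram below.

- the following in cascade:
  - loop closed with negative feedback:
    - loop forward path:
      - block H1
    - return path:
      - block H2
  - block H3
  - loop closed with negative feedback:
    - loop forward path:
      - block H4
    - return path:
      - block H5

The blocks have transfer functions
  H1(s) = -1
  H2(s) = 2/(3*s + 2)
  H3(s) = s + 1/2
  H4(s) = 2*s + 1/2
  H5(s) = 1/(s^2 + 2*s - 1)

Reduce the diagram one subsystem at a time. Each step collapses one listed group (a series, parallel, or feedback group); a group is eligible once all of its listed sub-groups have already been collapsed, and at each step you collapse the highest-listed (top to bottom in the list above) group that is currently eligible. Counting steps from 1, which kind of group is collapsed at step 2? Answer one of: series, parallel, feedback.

(1) collapse the loop (H1 forward, H2 return)
(2) reduce the feedback loop with forward H4 and return H5
(3) reduce the series chain [H1/(1+H1*H2)], H3, [H4/(1+H4*H5)]
Step 2 collapses a feedback group.

Final answer: feedback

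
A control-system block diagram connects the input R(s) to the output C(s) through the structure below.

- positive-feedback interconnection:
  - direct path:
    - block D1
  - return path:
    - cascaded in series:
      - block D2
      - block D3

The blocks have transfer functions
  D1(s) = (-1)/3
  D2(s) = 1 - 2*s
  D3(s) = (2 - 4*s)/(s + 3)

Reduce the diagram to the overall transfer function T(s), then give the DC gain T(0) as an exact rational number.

Step 1. reduce the series chain D2, D3 -> (8*s^2 - 8*s + 2)/(s + 3)
Step 2. feedback reduction of D1, (D2*D3) -> (-s - 3)/(8*s^2 - 5*s + 11)
Evaluating the step-2 result (the overall T(s)) at s = 0 gives T(0) = -3/11.

Therefore the answer is -3/11.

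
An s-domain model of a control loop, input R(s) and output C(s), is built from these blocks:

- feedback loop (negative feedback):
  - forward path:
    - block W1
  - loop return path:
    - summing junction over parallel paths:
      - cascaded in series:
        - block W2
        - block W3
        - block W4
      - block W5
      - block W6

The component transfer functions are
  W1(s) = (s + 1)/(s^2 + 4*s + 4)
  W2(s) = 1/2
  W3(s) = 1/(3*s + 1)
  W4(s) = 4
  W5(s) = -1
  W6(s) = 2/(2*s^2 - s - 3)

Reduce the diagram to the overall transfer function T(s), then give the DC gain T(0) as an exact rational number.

Reducing step by step:

Step 1: series reduction of W2, W3, W4 -> 2/(3*s + 1)
Step 2: add (W2*W3*W4), W5, W6 (parallel) -> (-6*s^3 + 5*s^2 + 14*s - 1)/(6*s^3 - s^2 - 10*s - 3)
Step 3: apply the feedback formula to W1, ((W2*W3*W4)+W5+W6) -> (6*s^3 - s^2 - 10*s - 3)/(6*s^4 + 11*s^3 - 2*s^2 - 26*s - 13)
Evaluating the step-3 result (the overall T(s)) at s = 0 gives T(0) = -3/(-13) = 3/13.

Answer: 3/13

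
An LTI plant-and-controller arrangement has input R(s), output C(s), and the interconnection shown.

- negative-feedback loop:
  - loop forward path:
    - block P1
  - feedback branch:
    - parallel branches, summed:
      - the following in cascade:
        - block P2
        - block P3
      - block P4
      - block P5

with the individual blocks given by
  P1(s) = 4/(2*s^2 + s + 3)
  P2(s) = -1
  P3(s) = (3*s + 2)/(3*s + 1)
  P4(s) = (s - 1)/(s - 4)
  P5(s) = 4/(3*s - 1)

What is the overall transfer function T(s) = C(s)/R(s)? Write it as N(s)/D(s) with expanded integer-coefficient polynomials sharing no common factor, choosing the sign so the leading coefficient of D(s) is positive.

Reducing step by step:

Step 1. series reduction of P2, P3 = (-3*s - 2)/(3*s + 1)
Step 2. add (P2*P3), P4, P5 (parallel) = (36*s^2 - 31*s - 23)/(9*s^3 - 36*s^2 - s + 4)
Step 3. reduce the feedback loop with forward P1 and return ((P2*P3)+P4+P5) - this is the overall T(s), already in the required normalized form

Answer: (36*s^3 - 144*s^2 - 4*s + 16)/(18*s^5 - 63*s^4 - 11*s^3 + 43*s^2 - 123*s - 80)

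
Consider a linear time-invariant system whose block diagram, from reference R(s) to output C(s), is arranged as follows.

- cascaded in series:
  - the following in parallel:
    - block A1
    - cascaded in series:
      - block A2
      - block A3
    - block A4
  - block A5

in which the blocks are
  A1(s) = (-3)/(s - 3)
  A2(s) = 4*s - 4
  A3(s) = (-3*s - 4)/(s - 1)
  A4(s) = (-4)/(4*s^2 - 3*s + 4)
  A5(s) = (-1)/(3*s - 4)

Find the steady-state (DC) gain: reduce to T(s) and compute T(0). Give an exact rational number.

First reduce the diagram to T(s).

1. combine A2, A3 in series gives -12*s - 16
2. combine A1, (A2*A3), A4 in parallel gives (-48*s^4 + 116*s^3 + 72*s^2 - 59*s + 192)/(4*s^3 - 15*s^2 + 13*s - 12)
3. combine (A1+(A2*A3)+A4), A5 in series gives (48*s^4 - 116*s^3 - 72*s^2 + 59*s - 192)/(12*s^4 - 61*s^3 + 99*s^2 - 88*s + 48)
That last expression is T(s); at s = 0 only the constant terms survive, so T(0) = -192/48 = -4.

Answer: -4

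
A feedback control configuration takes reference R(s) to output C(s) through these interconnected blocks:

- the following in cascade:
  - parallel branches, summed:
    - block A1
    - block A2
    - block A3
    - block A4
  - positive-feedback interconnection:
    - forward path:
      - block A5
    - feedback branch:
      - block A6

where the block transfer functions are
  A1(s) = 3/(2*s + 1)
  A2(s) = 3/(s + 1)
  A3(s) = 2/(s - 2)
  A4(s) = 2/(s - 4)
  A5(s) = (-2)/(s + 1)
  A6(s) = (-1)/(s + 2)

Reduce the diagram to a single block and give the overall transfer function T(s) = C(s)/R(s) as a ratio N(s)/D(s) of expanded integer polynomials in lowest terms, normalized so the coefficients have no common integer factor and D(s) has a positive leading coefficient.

First reduce the diagram to T(s).

(1) reduce the parallel group A1, A2, A3, A4 -> (17*s^3 - 60*s^2 + 4*s + 36)/(2*s^4 - 9*s^3 - s^2 + 18*s + 8)
(2) apply the feedback formula to A5, A6 -> (-2*s - 4)/(s^2 + 3*s)
(3) reduce the series chain (A1+A2+A3+A4), [A5/(1-A5*A6)]: this yields T(s), and no further normalization is needed

Answer: (-34*s^4 + 52*s^3 + 232*s^2 - 88*s - 144)/(2*s^6 - 3*s^5 - 28*s^4 + 15*s^3 + 62*s^2 + 24*s)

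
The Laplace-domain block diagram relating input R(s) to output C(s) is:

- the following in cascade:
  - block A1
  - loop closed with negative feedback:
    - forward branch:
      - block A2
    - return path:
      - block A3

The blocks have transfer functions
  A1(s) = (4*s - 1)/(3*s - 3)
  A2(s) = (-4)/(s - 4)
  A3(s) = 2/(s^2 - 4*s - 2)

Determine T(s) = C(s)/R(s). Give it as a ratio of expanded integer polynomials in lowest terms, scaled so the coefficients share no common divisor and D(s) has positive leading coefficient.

Step 1: close the feedback loop around A2, A3 -> (-4*s^2 + 16*s + 8)/(s^3 - 8*s^2 + 14*s)
Step 2: series reduction of A1, [A2/(1+A2*A3)], giving the overall T(s)

Therefore the answer is (-16*s^3 + 68*s^2 + 16*s - 8)/(3*s^4 - 27*s^3 + 66*s^2 - 42*s).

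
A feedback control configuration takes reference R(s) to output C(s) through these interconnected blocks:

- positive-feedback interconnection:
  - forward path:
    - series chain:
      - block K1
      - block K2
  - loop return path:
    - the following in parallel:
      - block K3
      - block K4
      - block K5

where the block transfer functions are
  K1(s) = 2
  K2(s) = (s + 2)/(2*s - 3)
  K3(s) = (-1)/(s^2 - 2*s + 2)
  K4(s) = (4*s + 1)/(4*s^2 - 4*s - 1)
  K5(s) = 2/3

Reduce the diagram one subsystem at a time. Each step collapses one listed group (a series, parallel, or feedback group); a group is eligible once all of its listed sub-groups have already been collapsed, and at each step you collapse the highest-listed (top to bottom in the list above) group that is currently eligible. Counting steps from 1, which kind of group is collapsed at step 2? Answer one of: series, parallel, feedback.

Reducing step by step:

Step 1: combine K1, K2 in series
Step 2: reduce the parallel group K3, K4, K5
Step 3: feedback reduction of (K1*K2), (K3+K4+K5)
Step 2: parallel.

Answer: parallel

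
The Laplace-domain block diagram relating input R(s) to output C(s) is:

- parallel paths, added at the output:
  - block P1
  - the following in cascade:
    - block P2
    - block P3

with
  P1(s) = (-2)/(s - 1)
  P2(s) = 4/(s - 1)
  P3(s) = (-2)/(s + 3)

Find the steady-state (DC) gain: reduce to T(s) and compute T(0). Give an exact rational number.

Answer: 14/3

Working:
Step 1: multiply P2, P3 (series): (-8)/(s^2 + 2*s - 3)
Step 2: add P1, (P2*P3) (parallel): (-2*s - 14)/(s^2 + 2*s - 3)
DC gain: substitute s = 0 into T(s) from step 2: T(0) = -14/(-3) = 14/3.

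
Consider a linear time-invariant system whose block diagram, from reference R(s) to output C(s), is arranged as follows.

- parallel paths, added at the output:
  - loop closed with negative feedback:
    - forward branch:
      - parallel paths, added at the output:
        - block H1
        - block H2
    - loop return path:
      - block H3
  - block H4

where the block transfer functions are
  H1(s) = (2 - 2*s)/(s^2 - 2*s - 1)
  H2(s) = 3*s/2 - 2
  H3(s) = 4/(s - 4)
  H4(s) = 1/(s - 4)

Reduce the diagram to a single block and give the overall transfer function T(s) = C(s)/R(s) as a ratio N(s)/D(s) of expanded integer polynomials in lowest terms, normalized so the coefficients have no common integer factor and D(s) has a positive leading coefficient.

Step 1 - add H1, H2 (parallel) -> (3*s^3 - 10*s^2 + s + 8)/(2*s^2 - 4*s - 2)
Step 2 - collapse the loop ((H1+H2) forward, H3 return) -> (3*s^4 - 22*s^3 + 41*s^2 + 4*s - 32)/(14*s^3 - 52*s^2 + 18*s + 40)
Step 3 - combine [(H1+H2)/(1+(H1+H2)*H3)], H4 in parallel: this yields T(s), and no further normalization is needed

Answer: (3*s^5 - 34*s^4 + 143*s^3 - 212*s^2 - 30*s + 168)/(14*s^4 - 108*s^3 + 226*s^2 - 32*s - 160)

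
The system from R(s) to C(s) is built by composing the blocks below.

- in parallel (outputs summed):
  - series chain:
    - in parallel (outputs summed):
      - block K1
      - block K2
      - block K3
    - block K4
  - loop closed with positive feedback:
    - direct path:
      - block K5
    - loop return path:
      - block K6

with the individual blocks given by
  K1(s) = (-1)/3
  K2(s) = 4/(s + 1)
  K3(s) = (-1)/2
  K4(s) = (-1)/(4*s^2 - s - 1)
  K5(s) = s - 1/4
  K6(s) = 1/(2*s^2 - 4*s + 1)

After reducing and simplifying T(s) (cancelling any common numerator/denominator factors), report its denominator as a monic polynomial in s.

Answer: s^5 - 7*s^4/4 - 7*s^3/4 + 47*s^2/32 + 5*s/16 - 5/32

Working:
Step 1. combine K1, K2, K3 in parallel -> (19 - 5*s)/(6*s + 6)
Step 2. combine (K1+K2+K3), K4 in series -> (5*s - 19)/(24*s^3 + 18*s^2 - 12*s - 6)
Step 3. collapse the loop (K5 forward, K6 return) -> (8*s^3 - 18*s^2 + 8*s - 1)/(8*s^2 - 20*s + 5)
Step 4. sum the parallel branches ((K1+K2+K3)*K4), [K5/(1-K5*K6)] -> (192*s^6 - 288*s^5 - 228*s^4 + 328*s^3 - 258*s^2 + 369*s - 89)/(192*s^5 - 336*s^4 - 336*s^3 + 282*s^2 + 60*s - 30)
That last expression is T(s), already simplified. Scaling its denominator by 1/192 (the reciprocal of the leading coefficient) yields the monic denominator.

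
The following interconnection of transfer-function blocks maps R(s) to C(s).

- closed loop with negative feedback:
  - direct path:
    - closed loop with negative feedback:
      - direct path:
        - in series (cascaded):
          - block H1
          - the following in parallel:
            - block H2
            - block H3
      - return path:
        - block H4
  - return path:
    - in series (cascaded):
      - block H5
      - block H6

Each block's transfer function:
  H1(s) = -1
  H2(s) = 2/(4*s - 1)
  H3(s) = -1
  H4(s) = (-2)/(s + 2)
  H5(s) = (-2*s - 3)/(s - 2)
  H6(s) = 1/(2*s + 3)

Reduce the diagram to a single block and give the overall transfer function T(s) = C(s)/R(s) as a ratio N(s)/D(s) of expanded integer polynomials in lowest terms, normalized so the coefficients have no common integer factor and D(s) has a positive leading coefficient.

[1] add H2, H3 (parallel) gives (3 - 4*s)/(4*s - 1)
[2] reduce the series chain H1, (H2+H3) gives (4*s - 3)/(4*s - 1)
[3] collapse the loop ((H1*(H2+H3)) forward, H4 return) gives (4*s^2 + 5*s - 6)/(4*s^2 - s + 4)
[4] multiply H5, H6 (series) gives (-1)/(s - 2)
[5] collapse the loop ([(H1*(H2+H3))/(1+(H1*(H2+H3))*H4)] forward, (H5*H6) return), which is the overall transfer function T(s) = C(s)/R(s) in lowest terms

Hence the answer: (4*s^3 - 3*s^2 - 16*s + 12)/(4*s^3 - 13*s^2 + s - 2)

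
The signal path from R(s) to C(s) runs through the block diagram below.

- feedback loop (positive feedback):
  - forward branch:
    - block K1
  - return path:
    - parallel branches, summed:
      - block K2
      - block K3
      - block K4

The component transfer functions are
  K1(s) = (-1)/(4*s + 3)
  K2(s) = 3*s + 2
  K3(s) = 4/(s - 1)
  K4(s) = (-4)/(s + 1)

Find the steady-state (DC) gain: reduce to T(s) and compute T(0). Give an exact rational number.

The answer is 1/3.

Reasoning:
Step 1. sum the parallel branches K2, K3, K4 gives (3*s^3 + 2*s^2 - 3*s + 6)/(s^2 - 1)
Step 2. reduce the feedback loop with forward K1 and return (K2+K3+K4) gives (1 - s^2)/(7*s^3 + 5*s^2 - 7*s + 3)
DC gain: substitute s = 0 into T(s) from step 2: T(0) = 1/3.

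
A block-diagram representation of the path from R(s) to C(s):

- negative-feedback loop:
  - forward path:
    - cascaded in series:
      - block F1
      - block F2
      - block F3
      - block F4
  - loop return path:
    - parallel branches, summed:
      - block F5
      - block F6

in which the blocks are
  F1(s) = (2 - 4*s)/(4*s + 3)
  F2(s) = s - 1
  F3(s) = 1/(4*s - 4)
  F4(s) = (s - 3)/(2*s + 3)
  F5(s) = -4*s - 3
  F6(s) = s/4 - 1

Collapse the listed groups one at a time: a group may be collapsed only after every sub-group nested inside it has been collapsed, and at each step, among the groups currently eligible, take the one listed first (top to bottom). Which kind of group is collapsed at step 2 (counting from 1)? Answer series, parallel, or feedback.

Reducing step by step:

Step 1 - cascade F1, F2, F3, F4
Step 2 - combine F5, F6 in parallel
Step 3 - close the feedback loop around (F1*F2*F3*F4), (F5+F6)
So the answer for step 2 is parallel.

Answer: parallel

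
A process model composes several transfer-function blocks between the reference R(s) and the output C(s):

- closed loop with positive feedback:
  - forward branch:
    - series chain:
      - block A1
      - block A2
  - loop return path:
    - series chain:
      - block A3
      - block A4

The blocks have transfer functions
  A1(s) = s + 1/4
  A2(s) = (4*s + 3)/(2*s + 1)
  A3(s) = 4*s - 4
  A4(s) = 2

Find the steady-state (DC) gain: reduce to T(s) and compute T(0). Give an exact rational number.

Step 1: combine A1, A2 in series; result (16*s^2 + 16*s + 3)/(8*s + 4)
Step 2: cascade A3, A4; result 8*s - 8
Step 3: collapse the loop ((A1*A2) forward, (A3*A4) return); result (-16*s^2 - 16*s - 3)/(128*s^3 - 112*s - 28)
Step 3 gives the overall T(s). Then T(0) = -3/(-28) = 3/28.

Final answer: 3/28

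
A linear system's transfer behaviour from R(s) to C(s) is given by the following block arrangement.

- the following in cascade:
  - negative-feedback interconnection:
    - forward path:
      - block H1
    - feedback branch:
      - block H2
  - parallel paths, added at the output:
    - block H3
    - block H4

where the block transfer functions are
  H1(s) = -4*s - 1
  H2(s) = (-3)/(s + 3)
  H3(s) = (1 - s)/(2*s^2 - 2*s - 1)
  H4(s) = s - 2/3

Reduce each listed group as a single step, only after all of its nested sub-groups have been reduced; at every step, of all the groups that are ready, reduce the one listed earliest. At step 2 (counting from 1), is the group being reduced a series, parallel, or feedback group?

Answer: parallel

Working:
[1] close the feedback loop around H1, H2
[2] reduce the parallel group H3, H4
[3] series reduction of [H1/(1+H1*H2)], (H3+H4)
Step 2 collapses a parallel group.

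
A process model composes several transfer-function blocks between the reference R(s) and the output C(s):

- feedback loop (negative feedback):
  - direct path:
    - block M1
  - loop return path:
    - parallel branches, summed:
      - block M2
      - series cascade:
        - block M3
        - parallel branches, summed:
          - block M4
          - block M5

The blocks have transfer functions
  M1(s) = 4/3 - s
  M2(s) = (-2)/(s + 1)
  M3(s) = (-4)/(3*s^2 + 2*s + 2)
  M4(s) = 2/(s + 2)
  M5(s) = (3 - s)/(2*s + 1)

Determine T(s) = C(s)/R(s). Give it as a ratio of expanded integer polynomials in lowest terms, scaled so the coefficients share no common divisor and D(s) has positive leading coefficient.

The answer is (-18*s^6 - 51*s^5 - 17*s^4 + 54*s^3 + 82*s^2 + 60*s + 16)/(54*s^5 + 129*s^4 + 149*s^3 + 118*s^2 - 146*s - 148).

Reasoning:
[1] combine M4, M5 in parallel = (-s^2 + 5*s + 8)/(2*s^2 + 5*s + 2)
[2] series reduction of M3, (M4+M5) = (4*s^2 - 20*s - 32)/(6*s^4 + 19*s^3 + 20*s^2 + 14*s + 4)
[3] reduce the parallel group M2, (M3*(M4+M5)) = (-12*s^4 - 34*s^3 - 56*s^2 - 80*s - 40)/(6*s^5 + 25*s^4 + 39*s^3 + 34*s^2 + 18*s + 4)
[4] close the feedback loop around M1, (M2+(M3*(M4+M5))) - this is the overall T(s), already in the required normalized form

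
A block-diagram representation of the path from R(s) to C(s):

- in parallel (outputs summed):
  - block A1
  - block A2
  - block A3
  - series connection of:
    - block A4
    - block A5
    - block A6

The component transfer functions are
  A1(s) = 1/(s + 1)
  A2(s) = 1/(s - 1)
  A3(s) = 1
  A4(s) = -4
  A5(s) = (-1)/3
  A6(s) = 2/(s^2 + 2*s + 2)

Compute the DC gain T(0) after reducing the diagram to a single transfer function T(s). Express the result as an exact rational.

Reducing step by step:

Step 1 - combine A4, A5, A6 in series gives 8/(3*s^2 + 6*s + 6)
Step 2 - add A1, A2, A3, (A4*A5*A6) (parallel) gives (3*s^4 + 12*s^3 + 23*s^2 + 6*s - 14)/(3*s^4 + 6*s^3 + 3*s^2 - 6*s - 6)
That last expression is T(s); at s = 0 only the constant terms survive, so T(0) = -14/(-6) = 7/3.

Answer: 7/3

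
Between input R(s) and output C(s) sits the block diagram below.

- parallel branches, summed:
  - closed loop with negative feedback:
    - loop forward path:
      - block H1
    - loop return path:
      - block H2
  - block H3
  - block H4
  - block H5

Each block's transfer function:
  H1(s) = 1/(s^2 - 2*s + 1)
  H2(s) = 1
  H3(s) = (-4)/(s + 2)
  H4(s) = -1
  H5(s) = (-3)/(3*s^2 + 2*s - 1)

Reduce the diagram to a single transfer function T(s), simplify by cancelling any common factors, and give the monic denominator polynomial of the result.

Reducing step by step:

1. reduce the feedback loop with forward H1 and return H2, giving 1/(s^2 - 2*s + 2)
2. add [H1/(1+H1*H2)], H3, H4, H5 (parallel), giving (-3*s^5 - 14*s^4 + 23*s^3 - 4*s^2 - 25*s - 2)/(3*s^5 + 2*s^4 - 7*s^3 + 8*s^2 + 10*s - 4)
Step 2 gives the fully reduced T(s), with no common factor left to cancel. The denominator's leading coefficient is 3, so divide each of its coefficients by 3 to get the monic form.

Answer: s^5 + 2*s^4/3 - 7*s^3/3 + 8*s^2/3 + 10*s/3 - 4/3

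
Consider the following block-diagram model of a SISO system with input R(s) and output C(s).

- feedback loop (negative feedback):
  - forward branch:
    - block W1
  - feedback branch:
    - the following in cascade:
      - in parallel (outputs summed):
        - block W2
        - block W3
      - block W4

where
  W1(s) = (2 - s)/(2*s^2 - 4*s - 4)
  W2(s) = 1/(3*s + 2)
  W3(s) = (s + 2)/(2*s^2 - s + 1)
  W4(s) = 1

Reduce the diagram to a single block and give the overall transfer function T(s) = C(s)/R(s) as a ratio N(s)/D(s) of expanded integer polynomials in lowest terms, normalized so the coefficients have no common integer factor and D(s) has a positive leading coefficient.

The answer is (-6*s^4 + 11*s^3 + s^2 + 4)/(12*s^5 - 22*s^4 - 31*s^3 - s^2 - 3*s + 2).

Reasoning:
(1) combine W2, W3 in parallel; result (5*s^2 + 7*s + 5)/(6*s^3 + s^2 + s + 2)
(2) multiply (W2+W3), W4 (series); result (5*s^2 + 7*s + 5)/(6*s^3 + s^2 + s + 2)
(3) apply the feedback formula to W1, ((W2+W3)*W4) - this is the overall T(s), already in the required normalized form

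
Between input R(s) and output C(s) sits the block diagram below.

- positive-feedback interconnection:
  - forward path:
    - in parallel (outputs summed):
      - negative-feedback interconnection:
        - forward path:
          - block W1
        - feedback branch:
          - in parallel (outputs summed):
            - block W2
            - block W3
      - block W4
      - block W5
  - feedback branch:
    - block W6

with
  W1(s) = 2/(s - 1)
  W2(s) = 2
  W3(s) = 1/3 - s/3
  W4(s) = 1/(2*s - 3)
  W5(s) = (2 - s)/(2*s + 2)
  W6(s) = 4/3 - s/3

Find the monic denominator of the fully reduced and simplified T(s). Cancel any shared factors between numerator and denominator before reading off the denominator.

Step 1 - add W2, W3 (parallel) gives 7/3 - s/3
Step 2 - apply the feedback formula to W1, (W2+W3) gives 6/(s + 11)
Step 3 - combine [W1/(1+W1*(W2+W3))], W4, W5 in parallel gives (-2*s^3 + 11*s^2 + 83*s - 80)/(4*s^3 + 42*s^2 - 28*s - 66)
Step 4 - apply the feedback formula to ([W1/(1+W1*(W2+W3))]+W4+W5), W6 gives (6*s^3 - 33*s^2 - 249*s + 240)/(2*s^4 - 31*s^3 - 165*s^2 + 496*s - 122)
That last expression is T(s), already simplified. Scaling its denominator by 1/2 (the reciprocal of the leading coefficient) yields the monic denominator.

Therefore the answer is s^4 - 31*s^3/2 - 165*s^2/2 + 248*s - 61.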